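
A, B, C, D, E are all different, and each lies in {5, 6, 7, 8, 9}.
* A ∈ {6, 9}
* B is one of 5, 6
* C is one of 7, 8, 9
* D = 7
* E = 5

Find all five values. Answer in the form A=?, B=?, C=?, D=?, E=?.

D must be 7 (only option left). Remove 7 from C.
E must be 5 (only option left). Eliminate 5 elsewhere: B.
B must be 6 (only option left). So A can't be 6.
A's domain is down to {9}, so A = 9. So C can't be 9.
C has just one choice, so C = 8.

A=9, B=6, C=8, D=7, E=5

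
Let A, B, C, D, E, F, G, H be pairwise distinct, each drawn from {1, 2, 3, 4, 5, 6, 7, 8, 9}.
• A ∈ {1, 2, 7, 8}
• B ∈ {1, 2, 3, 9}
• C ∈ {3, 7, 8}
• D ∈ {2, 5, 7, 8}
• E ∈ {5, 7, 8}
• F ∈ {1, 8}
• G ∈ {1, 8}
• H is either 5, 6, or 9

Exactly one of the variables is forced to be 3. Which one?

Among the 8 variables, 6 fits only H (and all 8 values in {1, 2, 3, 5, 6, 7, 8, 9} must be used), so H = 6.
The 7 still-open variables together cover exactly {1, 2, 3, 5, 7, 8, 9} — 7 values for 7 variables — and 9 appears only in B's list, so B = 9.
Among the 6 still-open variables, 3 fits only C (and all 6 values in {1, 2, 3, 5, 7, 8} must be used), so C = 3.

C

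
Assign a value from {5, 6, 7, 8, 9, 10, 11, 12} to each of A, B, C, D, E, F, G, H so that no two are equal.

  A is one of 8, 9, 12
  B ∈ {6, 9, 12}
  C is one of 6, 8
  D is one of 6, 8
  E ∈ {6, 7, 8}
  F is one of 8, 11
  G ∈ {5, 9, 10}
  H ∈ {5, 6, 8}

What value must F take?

Among the 8 variables, 7 fits only E (and all 8 values in {5, 6, 7, 8, 9, 10, 11, 12} must be used), so E = 7.
The 7 still-open variables together cover exactly {5, 6, 8, 9, 10, 11, 12} — 7 values for 7 variables — and 10 appears only in G's list, so G = 10.
Among the 6 still-open variables, 5 fits only H (and all 6 values in {5, 6, 8, 9, 11, 12} must be used), so H = 5.
Among the 5 still-open variables, 11 fits only F (and all 5 values in {6, 8, 9, 11, 12} must be used), so F = 11.

11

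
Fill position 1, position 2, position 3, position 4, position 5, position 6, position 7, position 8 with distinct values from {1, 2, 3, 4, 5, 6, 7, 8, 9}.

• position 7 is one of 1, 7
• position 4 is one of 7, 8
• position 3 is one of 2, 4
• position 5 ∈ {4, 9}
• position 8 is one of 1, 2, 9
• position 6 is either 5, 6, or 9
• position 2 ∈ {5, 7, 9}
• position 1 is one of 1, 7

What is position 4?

8

Among the 8 variables, 6 fits only position 6 (and all 8 values in {1, 2, 4, 5, 6, 7, 8, 9} must be used), so position 6 = 6.
The 7 still-open variables draw from only 7 values {1, 2, 4, 5, 7, 8, 9}, so each is used; only position 2 can be 5, hence position 2 = 5.
The 6 still-open variables draw from only 6 values {1, 2, 4, 7, 8, 9}, so each is used; only position 4 can be 8, hence position 4 = 8.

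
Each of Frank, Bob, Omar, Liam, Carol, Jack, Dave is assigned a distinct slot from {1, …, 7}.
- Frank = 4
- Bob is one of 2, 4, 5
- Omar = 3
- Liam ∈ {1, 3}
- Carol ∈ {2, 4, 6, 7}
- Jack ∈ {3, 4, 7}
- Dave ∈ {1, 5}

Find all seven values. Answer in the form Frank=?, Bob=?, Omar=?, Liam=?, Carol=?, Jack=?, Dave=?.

Frank=4, Bob=2, Omar=3, Liam=1, Carol=6, Jack=7, Dave=5

Frank's domain is down to {4}, so Frank = 4. Strike 4 from Bob, Carol, Jack.
Omar's domain is down to {3}, so Omar = 3. So Liam, Jack can't be 3.
That leaves Liam = 1. Strike 1 from Dave.
Jack must be 7 (only option left). So Carol can't be 7.
Dave has just one choice, so Dave = 5. Strike 5 from Bob.
Bob's domain is down to {2}, so Bob = 2. Strike 2 from Carol.
Carol must be 6 (only option left).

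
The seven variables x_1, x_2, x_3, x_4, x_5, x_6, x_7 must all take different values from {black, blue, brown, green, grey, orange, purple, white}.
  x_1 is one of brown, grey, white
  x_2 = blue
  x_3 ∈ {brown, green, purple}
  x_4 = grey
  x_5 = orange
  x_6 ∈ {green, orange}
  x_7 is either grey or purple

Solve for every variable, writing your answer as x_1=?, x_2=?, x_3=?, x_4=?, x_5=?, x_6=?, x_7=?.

x_1=white, x_2=blue, x_3=brown, x_4=grey, x_5=orange, x_6=green, x_7=purple

x_2's domain is down to {blue}, so x_2 = blue.
x_4 has just one choice, so x_4 = grey. Eliminate grey elsewhere: x_1, x_7.
That leaves x_5 = orange. Eliminate orange elsewhere: x_6.
x_6's domain is down to {green}, so x_6 = green. Remove green from x_3.
That leaves x_7 = purple. Eliminate purple elsewhere: x_3.
x_3 has just one choice, so x_3 = brown. Eliminate brown elsewhere: x_1.
x_1 must be white (only option left).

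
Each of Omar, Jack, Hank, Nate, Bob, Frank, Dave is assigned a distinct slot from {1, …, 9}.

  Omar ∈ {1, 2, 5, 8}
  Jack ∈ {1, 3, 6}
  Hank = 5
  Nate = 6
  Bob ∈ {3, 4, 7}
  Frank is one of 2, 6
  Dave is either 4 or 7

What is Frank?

Hank has just one choice, so Hank = 5. Eliminate 5 elsewhere: Omar.
Nate's domain is down to {6}, so Nate = 6. Remove 6 from Jack, Frank.
So Frank = 2.

2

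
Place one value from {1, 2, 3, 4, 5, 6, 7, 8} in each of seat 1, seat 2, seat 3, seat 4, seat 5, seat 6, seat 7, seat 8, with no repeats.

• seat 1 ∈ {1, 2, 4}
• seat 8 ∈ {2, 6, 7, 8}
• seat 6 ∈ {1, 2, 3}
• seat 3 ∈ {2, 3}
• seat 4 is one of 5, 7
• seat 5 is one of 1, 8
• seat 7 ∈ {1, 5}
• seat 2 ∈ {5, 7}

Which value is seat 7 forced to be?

1

The 8 variables together cover exactly {1, 2, 3, 4, 5, 6, 7, 8} — 8 values for 8 variables — and 4 appears only in seat 1's list, so seat 1 = 4.
Among the 7 still-open variables, 6 fits only seat 8 (and all 7 values in {1, 2, 3, 5, 6, 7, 8} must be used), so seat 8 = 6.
The 6 still-open variables draw from only 6 values {1, 2, 3, 5, 7, 8}, so each is used; only seat 5 can be 8, hence seat 5 = 8.
seat 2 and seat 4 between them cover only {5, 7} — a naked pair. Remove those values from seat 7.
So seat 7 = 1.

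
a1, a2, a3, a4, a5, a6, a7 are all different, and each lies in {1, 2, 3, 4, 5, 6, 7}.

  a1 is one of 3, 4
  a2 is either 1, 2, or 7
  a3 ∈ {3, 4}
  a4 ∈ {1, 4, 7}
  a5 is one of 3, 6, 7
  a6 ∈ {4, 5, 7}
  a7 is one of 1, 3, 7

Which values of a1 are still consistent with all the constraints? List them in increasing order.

3, 4

The 7 variables together cover exactly {1, 2, 3, 4, 5, 6, 7} — 7 values for 7 variables — and 2 appears only in a2's list, so a2 = 2.
The 6 still-open variables draw from only 6 values {1, 3, 4, 5, 6, 7}, so each is used; only a6 can be 5, hence a6 = 5.
Among the 5 still-open variables, 6 fits only a5 (and all 5 values in {1, 3, 4, 6, 7} must be used), so a5 = 6.
a1 and a3 share exactly the 2 values {3, 4}; by pigeonhole those values go to them, so strike 3, 4 from a4, a7.
No further eliminations apply; a1 can still be any of 3, 4.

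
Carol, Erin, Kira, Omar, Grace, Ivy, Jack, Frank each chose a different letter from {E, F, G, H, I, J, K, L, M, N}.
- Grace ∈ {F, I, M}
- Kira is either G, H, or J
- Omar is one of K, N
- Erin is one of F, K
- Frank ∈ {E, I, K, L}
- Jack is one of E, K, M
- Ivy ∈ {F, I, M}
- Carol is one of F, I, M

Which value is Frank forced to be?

Carol, Grace, Ivy share exactly the 3 values {F, I, M}; by pigeonhole those values go to them, so strike F, I, M from Erin, Jack, Frank.
Erin must be K (only option left). So Omar, Jack, Frank can't be K.
Omar must be N (only option left).
That leaves Jack = E. Remove E from Frank.
So Frank = L.

L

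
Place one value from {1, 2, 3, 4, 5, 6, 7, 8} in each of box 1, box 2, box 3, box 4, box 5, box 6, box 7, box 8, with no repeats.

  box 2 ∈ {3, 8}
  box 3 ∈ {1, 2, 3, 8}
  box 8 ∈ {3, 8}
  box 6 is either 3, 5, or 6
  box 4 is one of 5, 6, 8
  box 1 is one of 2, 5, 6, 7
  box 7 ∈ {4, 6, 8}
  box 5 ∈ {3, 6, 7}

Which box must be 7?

Among the 8 variables, 1 fits only box 3 (and all 8 values in {1, 2, 3, 4, 5, 6, 7, 8} must be used), so box 3 = 1.
The 7 still-open variables together cover exactly {2, 3, 4, 5, 6, 7, 8} — 7 values for 7 variables — and 2 appears only in box 1's list, so box 1 = 2.
The 6 still-open variables draw from only 6 values {3, 4, 5, 6, 7, 8}, so each is used; only box 7 can be 4, hence box 7 = 4.
The 5 still-open variables together cover exactly {3, 5, 6, 7, 8} — 5 values for 5 variables — and 7 appears only in box 5's list, so box 5 = 7.

box 5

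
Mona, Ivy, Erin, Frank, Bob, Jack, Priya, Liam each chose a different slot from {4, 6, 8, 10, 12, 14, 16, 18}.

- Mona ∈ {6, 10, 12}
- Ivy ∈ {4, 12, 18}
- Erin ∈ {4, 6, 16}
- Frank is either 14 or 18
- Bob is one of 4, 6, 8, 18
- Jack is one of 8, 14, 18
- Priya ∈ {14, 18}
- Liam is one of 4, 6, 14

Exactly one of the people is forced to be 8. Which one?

Jack

The 8 variables together cover exactly {4, 6, 8, 10, 12, 14, 16, 18} — 8 values for 8 variables — and 10 appears only in Mona's list, so Mona = 10.
The 7 still-open variables together cover exactly {4, 6, 8, 12, 14, 16, 18} — 7 values for 7 variables — and 12 appears only in Ivy's list, so Ivy = 12.
The 6 still-open variables draw from only 6 values {4, 6, 8, 14, 16, 18}, so each is used; only Erin can be 16, hence Erin = 16.
Frank and Priya between them cover only {14, 18} — a naked pair. Remove those values from Bob, Jack, Liam.
So 8 goes to Jack.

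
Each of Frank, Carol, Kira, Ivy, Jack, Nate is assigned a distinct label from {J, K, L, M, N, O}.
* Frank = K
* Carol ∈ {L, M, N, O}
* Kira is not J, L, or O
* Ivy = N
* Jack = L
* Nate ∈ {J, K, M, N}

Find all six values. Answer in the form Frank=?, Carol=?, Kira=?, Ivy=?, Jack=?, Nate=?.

Frank=K, Carol=O, Kira=M, Ivy=N, Jack=L, Nate=J

Frank must be K (only option left). Strike K from Kira, Nate.
Ivy's domain is down to {N}, so Ivy = N. Eliminate N elsewhere: Carol, Kira, Nate.
Jack has just one choice, so Jack = L. So Carol can't be L.
Kira must be M (only option left). Remove M from Carol, Nate.
That leaves Nate = J.
Carol must be O (only option left).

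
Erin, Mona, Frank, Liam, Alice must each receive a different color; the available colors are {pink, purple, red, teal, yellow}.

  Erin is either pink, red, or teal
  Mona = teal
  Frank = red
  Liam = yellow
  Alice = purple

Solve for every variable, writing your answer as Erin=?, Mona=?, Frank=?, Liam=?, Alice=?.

Mona's domain is down to {teal}, so Mona = teal. Eliminate teal elsewhere: Erin.
That leaves Frank = red. So Erin can't be red.
Liam must be yellow (only option left).
Alice must be purple (only option left).
Erin has just one choice, so Erin = pink.

Erin=pink, Mona=teal, Frank=red, Liam=yellow, Alice=purple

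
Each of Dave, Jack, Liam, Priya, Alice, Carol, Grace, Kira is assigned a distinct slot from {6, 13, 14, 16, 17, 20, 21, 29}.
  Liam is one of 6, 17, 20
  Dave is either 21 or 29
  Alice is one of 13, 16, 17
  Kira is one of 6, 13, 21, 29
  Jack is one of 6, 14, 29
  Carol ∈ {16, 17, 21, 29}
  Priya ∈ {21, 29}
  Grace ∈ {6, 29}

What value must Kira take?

13

Among the 8 variables, 14 fits only Jack (and all 8 values in {6, 13, 14, 16, 17, 20, 21, 29} must be used), so Jack = 14.
Among the 7 still-open variables, 20 fits only Liam (and all 7 values in {6, 13, 16, 17, 20, 21, 29} must be used), so Liam = 20.
Dave and Priya between them cover only {21, 29} — a naked pair. Remove those values from Carol, Grace, Kira.
Grace must be 6 (only option left). Eliminate 6 elsewhere: Kira.
So Kira = 13.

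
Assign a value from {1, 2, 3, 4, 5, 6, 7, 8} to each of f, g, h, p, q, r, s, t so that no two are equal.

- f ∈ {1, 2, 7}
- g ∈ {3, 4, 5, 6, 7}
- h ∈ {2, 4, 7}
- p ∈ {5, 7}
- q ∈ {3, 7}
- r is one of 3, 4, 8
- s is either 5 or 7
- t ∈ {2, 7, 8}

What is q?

The 8 variables together cover exactly {1, 2, 3, 4, 5, 6, 7, 8} — 8 values for 8 variables — and 1 appears only in f's list, so f = 1.
Among the 7 still-open variables, 6 fits only g (and all 7 values in {2, 3, 4, 5, 6, 7, 8} must be used), so g = 6.
The 2 variables p and s are confined to {5, 7}, which locks those values in; drop them from h, q, t.
So q = 3.

3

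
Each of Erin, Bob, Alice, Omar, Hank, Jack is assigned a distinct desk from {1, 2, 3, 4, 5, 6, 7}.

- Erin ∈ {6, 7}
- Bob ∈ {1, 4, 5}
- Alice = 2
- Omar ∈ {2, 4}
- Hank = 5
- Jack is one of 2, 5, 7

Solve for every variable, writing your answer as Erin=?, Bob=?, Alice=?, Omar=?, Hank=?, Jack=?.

Erin=6, Bob=1, Alice=2, Omar=4, Hank=5, Jack=7

Alice has just one choice, so Alice = 2. So Omar, Jack can't be 2.
Omar's domain is down to {4}, so Omar = 4. So Bob can't be 4.
Hank has just one choice, so Hank = 5. Eliminate 5 elsewhere: Bob, Jack.
Jack has just one choice, so Jack = 7. So Erin can't be 7.
Erin must be 6 (only option left).
That leaves Bob = 1.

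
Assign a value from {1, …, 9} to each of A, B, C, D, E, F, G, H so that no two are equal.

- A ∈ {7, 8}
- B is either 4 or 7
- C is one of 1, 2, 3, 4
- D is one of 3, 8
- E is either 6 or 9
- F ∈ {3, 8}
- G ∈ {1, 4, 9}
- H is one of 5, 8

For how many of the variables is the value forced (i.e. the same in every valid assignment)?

3

D and F between them cover only {3, 8} — a naked pair. Remove those values from A, C, H.
That leaves A = 7. Remove 7 from B.
B's domain is down to {4}, so B = 4. Strike 4 from C, G.
H must be 5 (only option left).
Determined: A=7, B=4, H=5. The other variables each still have more than one consistent value. That makes 3.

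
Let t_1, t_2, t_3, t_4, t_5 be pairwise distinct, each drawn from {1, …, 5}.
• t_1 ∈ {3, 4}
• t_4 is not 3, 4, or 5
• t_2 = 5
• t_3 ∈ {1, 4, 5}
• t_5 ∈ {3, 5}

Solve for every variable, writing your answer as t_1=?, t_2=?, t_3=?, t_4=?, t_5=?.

t_1=4, t_2=5, t_3=1, t_4=2, t_5=3

t_2 has just one choice, so t_2 = 5. So t_3, t_5 can't be 5.
t_5 has just one choice, so t_5 = 3. So t_1 can't be 3.
t_1 must be 4 (only option left). Remove 4 from t_3.
That leaves t_3 = 1. Eliminate 1 elsewhere: t_4.
t_4 must be 2 (only option left).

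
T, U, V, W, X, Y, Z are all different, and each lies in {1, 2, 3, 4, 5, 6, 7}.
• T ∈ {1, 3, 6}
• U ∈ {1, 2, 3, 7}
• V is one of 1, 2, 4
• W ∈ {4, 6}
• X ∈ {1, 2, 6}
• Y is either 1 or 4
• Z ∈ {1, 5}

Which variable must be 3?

The 7 variables draw from only 7 values {1, 2, 3, 4, 5, 6, 7}, so each is used; only Z can be 5, hence Z = 5.
The 6 still-open variables draw from only 6 values {1, 2, 3, 4, 6, 7}, so each is used; only U can be 7, hence U = 7.
Among the 5 still-open variables, 3 fits only T (and all 5 values in {1, 2, 3, 4, 6} must be used), so T = 3.

T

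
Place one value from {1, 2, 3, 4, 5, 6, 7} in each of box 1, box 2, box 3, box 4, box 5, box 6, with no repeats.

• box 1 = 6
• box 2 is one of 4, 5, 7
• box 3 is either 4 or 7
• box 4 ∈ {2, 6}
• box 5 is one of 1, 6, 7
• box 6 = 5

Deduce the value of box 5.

box 1 must be 6 (only option left). Remove 6 from box 4, box 5.
That leaves box 4 = 2.
That leaves box 6 = 5. Remove 5 from box 2.
The 3 still-open variables together cover exactly {1, 4, 7} — 3 values for 3 variables — and 1 appears only in box 5's list, so box 5 = 1.

1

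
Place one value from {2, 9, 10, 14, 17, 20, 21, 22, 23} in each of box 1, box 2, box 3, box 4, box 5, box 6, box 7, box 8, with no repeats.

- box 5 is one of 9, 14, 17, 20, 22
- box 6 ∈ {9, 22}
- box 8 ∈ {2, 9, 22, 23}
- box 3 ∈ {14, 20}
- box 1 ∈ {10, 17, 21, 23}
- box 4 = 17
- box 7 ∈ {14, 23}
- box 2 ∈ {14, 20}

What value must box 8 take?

box 4 must be 17 (only option left). So box 1, box 5 can't be 17.
box 2 and box 3 share exactly the 2 values {14, 20}; by pigeonhole those values go to them, so strike 14, 20 from box 5, box 7.
box 7 must be 23 (only option left). Eliminate 23 elsewhere: box 1, box 8.
box 5 and box 6 between them cover only {9, 22} — a naked pair. Remove those values from box 8.
So box 8 = 2.

2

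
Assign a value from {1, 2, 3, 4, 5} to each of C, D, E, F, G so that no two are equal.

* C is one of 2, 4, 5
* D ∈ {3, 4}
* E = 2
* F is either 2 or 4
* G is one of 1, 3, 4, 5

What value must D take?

E has just one choice, so E = 2. So C, F can't be 2.
F has just one choice, so F = 4. Strike 4 from C, D, G.
So D = 3.

3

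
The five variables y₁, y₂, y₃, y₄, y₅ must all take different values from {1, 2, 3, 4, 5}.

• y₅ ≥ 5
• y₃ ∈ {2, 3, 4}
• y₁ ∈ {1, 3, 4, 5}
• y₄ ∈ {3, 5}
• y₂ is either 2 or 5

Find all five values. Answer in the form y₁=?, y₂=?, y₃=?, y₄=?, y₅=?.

y₅ has just one choice, so y₅ = 5. Strike 5 from y₁, y₂, y₄.
y₂ must be 2 (only option left). Eliminate 2 elsewhere: y₃.
y₄'s domain is down to {3}, so y₄ = 3. Remove 3 from y₁, y₃.
y₃'s domain is down to {4}, so y₃ = 4. So y₁ can't be 4.
y₁'s domain is down to {1}, so y₁ = 1.

y₁=1, y₂=2, y₃=4, y₄=3, y₅=5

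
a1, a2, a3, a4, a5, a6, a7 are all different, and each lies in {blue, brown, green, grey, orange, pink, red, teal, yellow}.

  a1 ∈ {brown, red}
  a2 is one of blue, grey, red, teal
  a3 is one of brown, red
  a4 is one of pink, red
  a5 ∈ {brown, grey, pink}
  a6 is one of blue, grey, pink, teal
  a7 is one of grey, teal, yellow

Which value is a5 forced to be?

The 7 variables draw from only 7 values {blue, brown, grey, pink, red, teal, yellow}, so each is used; only a7 can be yellow, hence a7 = yellow.
The 2 variables a1 and a3 are confined to {brown, red}, which locks those values in; drop them from a2, a4, a5.
a4's domain is down to {pink}, so a4 = pink. Eliminate pink elsewhere: a5, a6.
So a5 = grey.

grey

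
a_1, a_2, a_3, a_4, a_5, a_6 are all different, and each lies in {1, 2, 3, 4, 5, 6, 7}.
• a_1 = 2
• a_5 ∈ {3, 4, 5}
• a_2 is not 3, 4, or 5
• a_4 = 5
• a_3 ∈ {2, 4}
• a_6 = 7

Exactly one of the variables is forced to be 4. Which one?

a_3

a_1 has just one choice, so a_1 = 2. Eliminate 2 elsewhere: a_2, a_3.
So 4 goes to a_3.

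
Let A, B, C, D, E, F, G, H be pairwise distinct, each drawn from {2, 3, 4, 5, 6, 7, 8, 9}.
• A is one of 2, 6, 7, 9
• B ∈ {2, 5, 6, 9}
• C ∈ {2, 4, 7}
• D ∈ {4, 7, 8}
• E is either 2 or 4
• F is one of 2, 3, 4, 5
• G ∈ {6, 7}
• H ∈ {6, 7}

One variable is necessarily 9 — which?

A

Among the 8 variables, 3 fits only F (and all 8 values in {2, 3, 4, 5, 6, 7, 8, 9} must be used), so F = 3.
Among the 7 still-open variables, 5 fits only B (and all 7 values in {2, 4, 5, 6, 7, 8, 9} must be used), so B = 5.
Among the 6 still-open variables, 8 fits only D (and all 6 values in {2, 4, 6, 7, 8, 9} must be used), so D = 8.
The 5 still-open variables draw from only 5 values {2, 4, 6, 7, 9}, so each is used; only A can be 9, hence A = 9.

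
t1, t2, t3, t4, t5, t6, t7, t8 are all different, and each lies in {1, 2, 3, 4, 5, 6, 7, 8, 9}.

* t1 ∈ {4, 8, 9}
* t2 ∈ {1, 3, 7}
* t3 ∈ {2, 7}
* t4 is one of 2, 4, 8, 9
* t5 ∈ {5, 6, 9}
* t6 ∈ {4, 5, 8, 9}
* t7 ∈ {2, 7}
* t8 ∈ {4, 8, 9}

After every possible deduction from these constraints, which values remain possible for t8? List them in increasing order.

4, 8, 9

t3 and t7 between them cover only {2, 7} — a naked pair. Remove those values from t2, t4.
t1, t4, t8 share exactly the 3 values {4, 8, 9}; by pigeonhole those values go to them, so strike 4, 8, 9 from t5, t6.
t6's domain is down to {5}, so t6 = 5. So t5 can't be 5.
t5 must be 6 (only option left).
No further eliminations apply; t8 can still be any of 4, 8, 9.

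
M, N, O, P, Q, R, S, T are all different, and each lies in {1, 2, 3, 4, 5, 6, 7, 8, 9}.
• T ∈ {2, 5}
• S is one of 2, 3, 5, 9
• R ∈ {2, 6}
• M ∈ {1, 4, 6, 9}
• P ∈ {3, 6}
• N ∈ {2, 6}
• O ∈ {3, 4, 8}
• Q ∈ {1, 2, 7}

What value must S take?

9

The 2 variables N and R are confined to {2, 6}, which locks those values in; drop them from M, P, Q, S, T.
P must be 3 (only option left). Strike 3 from O, S.
T has just one choice, so T = 5. So S can't be 5.
So S = 9.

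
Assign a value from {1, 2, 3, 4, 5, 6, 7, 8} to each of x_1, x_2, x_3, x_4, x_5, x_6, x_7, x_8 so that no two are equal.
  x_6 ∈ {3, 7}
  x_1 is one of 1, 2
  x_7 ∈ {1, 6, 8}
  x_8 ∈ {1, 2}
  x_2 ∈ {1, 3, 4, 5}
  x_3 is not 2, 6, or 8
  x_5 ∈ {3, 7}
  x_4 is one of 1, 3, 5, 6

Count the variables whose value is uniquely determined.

Among the 8 variables, 8 fits only x_7 (and all 8 values in {1, 2, 3, 4, 5, 6, 7, 8} must be used), so x_7 = 8.
The 7 still-open variables draw from only 7 values {1, 2, 3, 4, 5, 6, 7}, so each is used; only x_4 can be 6, hence x_4 = 6.
The 2 variables x_1 and x_8 are confined to {1, 2}, which locks those values in; drop them from x_2, x_3.
The 2 variables x_5 and x_6 are confined to {3, 7}, which locks those values in; drop them from x_2, x_3.
Determined: x_4=6, x_7=8. The other variables each still have more than one consistent value. That makes 2.

2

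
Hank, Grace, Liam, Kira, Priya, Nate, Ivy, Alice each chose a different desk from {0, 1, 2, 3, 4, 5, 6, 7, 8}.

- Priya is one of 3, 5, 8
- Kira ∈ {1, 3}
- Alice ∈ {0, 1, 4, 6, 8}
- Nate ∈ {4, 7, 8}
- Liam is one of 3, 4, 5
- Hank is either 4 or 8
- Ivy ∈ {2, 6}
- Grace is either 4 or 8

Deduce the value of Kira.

The 2 variables Hank and Grace are confined to {4, 8}, which locks those values in; drop them from Liam, Priya, Nate, Alice.
Nate must be 7 (only option left).
Liam and Priya between them cover only {3, 5} — a naked pair. Remove those values from Kira.
So Kira = 1.

1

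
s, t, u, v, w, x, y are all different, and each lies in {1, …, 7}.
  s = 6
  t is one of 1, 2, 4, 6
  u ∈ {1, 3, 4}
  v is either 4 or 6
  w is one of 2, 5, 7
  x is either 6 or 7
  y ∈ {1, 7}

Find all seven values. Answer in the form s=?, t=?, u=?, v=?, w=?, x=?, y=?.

s=6, t=2, u=3, v=4, w=5, x=7, y=1

s must be 6 (only option left). Remove 6 from t, v, x.
v must be 4 (only option left). Eliminate 4 elsewhere: t, u.
x has just one choice, so x = 7. Remove 7 from w, y.
y must be 1 (only option left). Eliminate 1 elsewhere: t, u.
t has just one choice, so t = 2. Strike 2 from w.
u's domain is down to {3}, so u = 3.
That leaves w = 5.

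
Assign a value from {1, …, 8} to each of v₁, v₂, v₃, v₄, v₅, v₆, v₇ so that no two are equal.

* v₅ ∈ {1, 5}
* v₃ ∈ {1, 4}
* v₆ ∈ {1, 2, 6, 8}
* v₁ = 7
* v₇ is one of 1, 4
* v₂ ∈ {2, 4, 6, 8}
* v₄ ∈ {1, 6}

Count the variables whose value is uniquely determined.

3

v₁ has just one choice, so v₁ = 7.
The 6 still-open variables together cover exactly {1, 2, 4, 5, 6, 8} — 6 values for 6 variables — and 5 appears only in v₅'s list, so v₅ = 5.
v₃ and v₇ between them cover only {1, 4} — a naked pair. Remove those values from v₂, v₄, v₆.
v₄'s domain is down to {6}, so v₄ = 6. So v₂, v₆ can't be 6.
Determined: v₁=7, v₄=6, v₅=5. The other variables each still have more than one consistent value. That makes 3.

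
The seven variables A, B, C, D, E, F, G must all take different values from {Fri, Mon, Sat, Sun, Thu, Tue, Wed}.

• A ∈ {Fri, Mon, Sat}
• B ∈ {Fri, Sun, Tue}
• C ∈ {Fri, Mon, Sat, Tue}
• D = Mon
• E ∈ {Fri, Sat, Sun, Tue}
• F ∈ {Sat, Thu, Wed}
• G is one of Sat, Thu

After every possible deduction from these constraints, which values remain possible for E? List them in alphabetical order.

Fri, Sat, Sun, Tue

D's domain is down to {Mon}, so D = Mon. So A, C can't be Mon.
Among the 6 still-open variables, Wed fits only F (and all 6 values in {Fri, Sat, Sun, Thu, Tue, Wed} must be used), so F = Wed.
The 5 still-open variables together cover exactly {Fri, Sat, Sun, Thu, Tue} — 5 values for 5 variables — and Thu appears only in G's list, so G = Thu.
No further eliminations apply; E can still be any of Fri, Sat, Sun, Tue.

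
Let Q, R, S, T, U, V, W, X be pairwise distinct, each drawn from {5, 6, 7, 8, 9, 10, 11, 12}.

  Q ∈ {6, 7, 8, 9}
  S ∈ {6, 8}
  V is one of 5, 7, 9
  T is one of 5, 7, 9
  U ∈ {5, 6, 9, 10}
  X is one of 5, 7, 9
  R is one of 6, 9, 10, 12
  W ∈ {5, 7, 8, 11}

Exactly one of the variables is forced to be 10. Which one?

The 8 variables together cover exactly {5, 6, 7, 8, 9, 10, 11, 12} — 8 values for 8 variables — and 11 appears only in W's list, so W = 11.
Among the 7 still-open variables, 12 fits only R (and all 7 values in {5, 6, 7, 8, 9, 10, 12} must be used), so R = 12.
The 6 still-open variables together cover exactly {5, 6, 7, 8, 9, 10} — 6 values for 6 variables — and 10 appears only in U's list, so U = 10.

U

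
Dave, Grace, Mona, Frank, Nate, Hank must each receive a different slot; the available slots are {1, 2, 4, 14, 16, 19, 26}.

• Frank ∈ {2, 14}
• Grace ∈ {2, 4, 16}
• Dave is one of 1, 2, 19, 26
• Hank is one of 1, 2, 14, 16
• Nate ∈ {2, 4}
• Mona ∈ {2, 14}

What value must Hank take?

Mona and Frank share exactly the 2 values {2, 14}; by pigeonhole those values go to them, so strike 2, 14 from Dave, Grace, Nate, Hank.
Nate has just one choice, so Nate = 4. Strike 4 from Grace.
Grace has just one choice, so Grace = 16. Strike 16 from Hank.
So Hank = 1.

1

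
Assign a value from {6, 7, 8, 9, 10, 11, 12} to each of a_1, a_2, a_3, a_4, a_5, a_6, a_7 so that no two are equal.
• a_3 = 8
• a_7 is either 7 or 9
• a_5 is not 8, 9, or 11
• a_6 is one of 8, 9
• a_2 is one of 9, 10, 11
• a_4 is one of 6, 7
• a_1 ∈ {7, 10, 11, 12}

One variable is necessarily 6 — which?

a_4

a_3 must be 8 (only option left). Strike 8 from a_6.
a_6's domain is down to {9}, so a_6 = 9. So a_2, a_7 can't be 9.
a_7 has just one choice, so a_7 = 7. So a_1, a_4, a_5 can't be 7.
So 6 goes to a_4.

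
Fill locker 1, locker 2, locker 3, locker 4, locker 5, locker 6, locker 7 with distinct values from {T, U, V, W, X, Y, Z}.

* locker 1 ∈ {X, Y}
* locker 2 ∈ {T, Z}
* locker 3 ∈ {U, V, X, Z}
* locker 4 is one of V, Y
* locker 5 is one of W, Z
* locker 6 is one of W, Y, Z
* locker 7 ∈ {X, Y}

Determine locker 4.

Among the 7 variables, T fits only locker 2 (and all 7 values in {T, U, V, W, X, Y, Z} must be used), so locker 2 = T.
The 6 still-open variables draw from only 6 values {U, V, W, X, Y, Z}, so each is used; only locker 3 can be U, hence locker 3 = U.
The 5 still-open variables together cover exactly {V, W, X, Y, Z} — 5 values for 5 variables — and V appears only in locker 4's list, so locker 4 = V.

V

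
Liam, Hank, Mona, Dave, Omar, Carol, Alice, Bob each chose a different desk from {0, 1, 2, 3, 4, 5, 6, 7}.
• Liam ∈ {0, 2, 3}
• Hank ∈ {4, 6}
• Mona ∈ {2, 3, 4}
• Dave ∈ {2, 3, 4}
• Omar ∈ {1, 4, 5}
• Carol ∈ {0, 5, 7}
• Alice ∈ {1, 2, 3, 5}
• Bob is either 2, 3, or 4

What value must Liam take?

0

Among the 8 variables, 6 fits only Hank (and all 8 values in {0, 1, 2, 3, 4, 5, 6, 7} must be used), so Hank = 6.
Among the 7 still-open variables, 7 fits only Carol (and all 7 values in {0, 1, 2, 3, 4, 5, 7} must be used), so Carol = 7.
Among the 6 still-open variables, 0 fits only Liam (and all 6 values in {0, 1, 2, 3, 4, 5} must be used), so Liam = 0.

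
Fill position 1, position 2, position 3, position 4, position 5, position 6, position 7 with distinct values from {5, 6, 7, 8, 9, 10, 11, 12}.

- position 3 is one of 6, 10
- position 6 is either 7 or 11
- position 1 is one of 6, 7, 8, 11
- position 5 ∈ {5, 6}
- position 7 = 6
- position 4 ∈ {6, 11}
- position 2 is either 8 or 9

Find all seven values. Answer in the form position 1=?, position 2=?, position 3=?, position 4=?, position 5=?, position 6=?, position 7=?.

position 7 has just one choice, so position 7 = 6. Strike 6 from position 1, position 3, position 4, position 5.
That leaves position 3 = 10.
position 4's domain is down to {11}, so position 4 = 11. So position 1, position 6 can't be 11.
position 5's domain is down to {5}, so position 5 = 5.
That leaves position 6 = 7. So position 1 can't be 7.
position 1's domain is down to {8}, so position 1 = 8. Eliminate 8 elsewhere: position 2.
position 2 must be 9 (only option left).

position 1=8, position 2=9, position 3=10, position 4=11, position 5=5, position 6=7, position 7=6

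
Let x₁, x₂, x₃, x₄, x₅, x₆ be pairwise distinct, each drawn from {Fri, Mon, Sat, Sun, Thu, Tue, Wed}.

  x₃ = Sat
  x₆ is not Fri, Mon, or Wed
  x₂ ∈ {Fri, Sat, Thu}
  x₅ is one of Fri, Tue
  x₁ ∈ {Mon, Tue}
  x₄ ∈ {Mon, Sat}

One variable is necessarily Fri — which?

x₃'s domain is down to {Sat}, so x₃ = Sat. Strike Sat from x₂, x₄, x₆.
x₄ has just one choice, so x₄ = Mon. Strike Mon from x₁.
That leaves x₁ = Tue. So x₅, x₆ can't be Tue.
So Fri goes to x₅.

x₅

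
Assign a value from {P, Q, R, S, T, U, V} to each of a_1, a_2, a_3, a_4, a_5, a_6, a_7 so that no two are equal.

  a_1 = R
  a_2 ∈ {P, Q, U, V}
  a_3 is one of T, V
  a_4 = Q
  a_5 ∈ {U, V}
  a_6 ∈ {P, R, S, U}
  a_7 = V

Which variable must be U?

a_5

a_1's domain is down to {R}, so a_1 = R. Remove R from a_6.
That leaves a_4 = Q. So a_2 can't be Q.
a_7 has just one choice, so a_7 = V. Remove V from a_2, a_3, a_5.
So U goes to a_5.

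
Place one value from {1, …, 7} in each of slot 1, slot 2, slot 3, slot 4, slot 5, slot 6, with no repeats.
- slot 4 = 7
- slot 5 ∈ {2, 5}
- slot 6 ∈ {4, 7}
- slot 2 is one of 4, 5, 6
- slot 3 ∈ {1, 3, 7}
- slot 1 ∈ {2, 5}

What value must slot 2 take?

slot 4 has just one choice, so slot 4 = 7. Remove 7 from slot 3, slot 6.
slot 6's domain is down to {4}, so slot 6 = 4. Strike 4 from slot 2.
slot 1 and slot 5 share exactly the 2 values {2, 5}; by pigeonhole those values go to them, so strike 2, 5 from slot 2.
So slot 2 = 6.

6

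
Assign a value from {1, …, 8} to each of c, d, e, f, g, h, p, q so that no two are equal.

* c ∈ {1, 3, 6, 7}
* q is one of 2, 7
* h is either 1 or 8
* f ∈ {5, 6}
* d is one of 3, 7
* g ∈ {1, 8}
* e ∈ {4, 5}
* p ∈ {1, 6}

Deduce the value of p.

6

The 8 variables together cover exactly {1, 2, 3, 4, 5, 6, 7, 8} — 8 values for 8 variables — and 2 appears only in q's list, so q = 2.
The 7 still-open variables draw from only 7 values {1, 3, 4, 5, 6, 7, 8}, so each is used; only e can be 4, hence e = 4.
The 6 still-open variables draw from only 6 values {1, 3, 5, 6, 7, 8}, so each is used; only f can be 5, hence f = 5.
g and h between them cover only {1, 8} — a naked pair. Remove those values from c, p.
So p = 6.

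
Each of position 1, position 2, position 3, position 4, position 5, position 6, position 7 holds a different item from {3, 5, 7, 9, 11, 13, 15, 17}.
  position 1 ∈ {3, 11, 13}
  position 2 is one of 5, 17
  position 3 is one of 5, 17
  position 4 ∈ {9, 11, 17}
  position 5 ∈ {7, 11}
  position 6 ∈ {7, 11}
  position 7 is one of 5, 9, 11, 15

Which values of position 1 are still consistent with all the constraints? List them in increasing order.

position 2 and position 3 share exactly the 2 values {5, 17}; by pigeonhole those values go to them, so strike 5, 17 from position 4, position 7.
position 5 and position 6 share exactly the 2 values {7, 11}; by pigeonhole those values go to them, so strike 7, 11 from position 1, position 4, position 7.
position 4 has just one choice, so position 4 = 9. Eliminate 9 elsewhere: position 7.
position 7 must be 15 (only option left).
No further eliminations apply; position 1 can still be any of 3, 13.

3, 13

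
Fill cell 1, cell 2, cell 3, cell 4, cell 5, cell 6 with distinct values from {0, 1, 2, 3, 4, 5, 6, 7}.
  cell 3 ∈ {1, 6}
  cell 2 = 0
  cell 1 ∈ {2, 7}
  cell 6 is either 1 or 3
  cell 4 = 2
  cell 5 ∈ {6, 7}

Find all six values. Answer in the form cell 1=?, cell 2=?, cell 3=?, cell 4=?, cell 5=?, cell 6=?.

cell 1=7, cell 2=0, cell 3=1, cell 4=2, cell 5=6, cell 6=3

cell 2's domain is down to {0}, so cell 2 = 0.
cell 4's domain is down to {2}, so cell 4 = 2. So cell 1 can't be 2.
cell 1's domain is down to {7}, so cell 1 = 7. Strike 7 from cell 5.
cell 5 must be 6 (only option left). Strike 6 from cell 3.
cell 3 has just one choice, so cell 3 = 1. Strike 1 from cell 6.
cell 6 must be 3 (only option left).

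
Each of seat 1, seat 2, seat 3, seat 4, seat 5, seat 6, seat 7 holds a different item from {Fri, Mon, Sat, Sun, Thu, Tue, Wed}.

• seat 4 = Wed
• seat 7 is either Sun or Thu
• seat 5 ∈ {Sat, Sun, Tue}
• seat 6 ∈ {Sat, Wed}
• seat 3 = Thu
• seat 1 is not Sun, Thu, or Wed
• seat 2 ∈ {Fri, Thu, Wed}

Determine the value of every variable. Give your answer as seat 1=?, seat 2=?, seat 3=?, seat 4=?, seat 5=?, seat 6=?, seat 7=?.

seat 3 must be Thu (only option left). Eliminate Thu elsewhere: seat 2, seat 7.
seat 4 has just one choice, so seat 4 = Wed. Strike Wed from seat 2, seat 6.
seat 6 has just one choice, so seat 6 = Sat. So seat 1, seat 5 can't be Sat.
seat 7 has just one choice, so seat 7 = Sun. Strike Sun from seat 5.
seat 2 must be Fri (only option left). Strike Fri from seat 1.
That leaves seat 5 = Tue. So seat 1 can't be Tue.
seat 1 must be Mon (only option left).

seat 1=Mon, seat 2=Fri, seat 3=Thu, seat 4=Wed, seat 5=Tue, seat 6=Sat, seat 7=Sun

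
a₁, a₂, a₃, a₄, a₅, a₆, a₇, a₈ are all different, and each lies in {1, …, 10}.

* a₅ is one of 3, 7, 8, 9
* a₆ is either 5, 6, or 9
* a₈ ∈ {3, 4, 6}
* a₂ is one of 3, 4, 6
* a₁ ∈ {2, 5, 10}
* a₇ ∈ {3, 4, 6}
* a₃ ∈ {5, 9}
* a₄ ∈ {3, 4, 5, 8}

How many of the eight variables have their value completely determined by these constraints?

a₂, a₇, a₈ share exactly the 3 values {3, 4, 6}; by pigeonhole those values go to them, so strike 3, 4, 6 from a₄, a₅, a₆.
The 2 variables a₃ and a₆ are confined to {5, 9}, which locks those values in; drop them from a₁, a₄, a₅.
a₄'s domain is down to {8}, so a₄ = 8. Strike 8 from a₅.
a₅'s domain is down to {7}, so a₅ = 7.
Determined: a₄=8, a₅=7. The other variables each still have more than one consistent value. That makes 2.

2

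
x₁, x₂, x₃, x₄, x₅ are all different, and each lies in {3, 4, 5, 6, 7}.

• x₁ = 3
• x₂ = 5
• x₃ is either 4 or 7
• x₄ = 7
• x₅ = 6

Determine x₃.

x₁'s domain is down to {3}, so x₁ = 3.
x₂'s domain is down to {5}, so x₂ = 5.
x₄ must be 7 (only option left). Strike 7 from x₃.
So x₃ = 4.

4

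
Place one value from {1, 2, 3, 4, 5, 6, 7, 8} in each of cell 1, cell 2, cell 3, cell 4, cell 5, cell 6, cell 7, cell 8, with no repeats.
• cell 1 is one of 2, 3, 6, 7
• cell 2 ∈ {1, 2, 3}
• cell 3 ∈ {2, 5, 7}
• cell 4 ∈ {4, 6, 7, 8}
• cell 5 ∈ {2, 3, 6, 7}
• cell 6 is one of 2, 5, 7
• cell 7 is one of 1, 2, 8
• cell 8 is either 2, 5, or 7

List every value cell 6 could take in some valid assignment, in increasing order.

Among the 8 variables, 4 fits only cell 4 (and all 8 values in {1, 2, 3, 4, 5, 6, 7, 8} must be used), so cell 4 = 4.
The 7 still-open variables draw from only 7 values {1, 2, 3, 5, 6, 7, 8}, so each is used; only cell 7 can be 8, hence cell 7 = 8.
Among the 6 still-open variables, 1 fits only cell 2 (and all 6 values in {1, 2, 3, 5, 6, 7} must be used), so cell 2 = 1.
cell 3, cell 6, cell 8 share exactly the 3 values {2, 5, 7}; by pigeonhole those values go to them, so strike 2, 5, 7 from cell 1, cell 5.
No further eliminations apply; cell 6 can still be any of 2, 5, 7.

2, 5, 7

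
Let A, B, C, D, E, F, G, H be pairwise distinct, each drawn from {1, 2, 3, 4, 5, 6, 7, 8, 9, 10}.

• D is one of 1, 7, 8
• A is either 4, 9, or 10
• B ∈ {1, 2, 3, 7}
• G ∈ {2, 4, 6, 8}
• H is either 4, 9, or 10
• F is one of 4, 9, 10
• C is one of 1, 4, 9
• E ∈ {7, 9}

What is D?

8

The 3 variables A, F, H are confined to {4, 9, 10}, which locks those values in; drop them from C, E, G.
C's domain is down to {1}, so C = 1. Strike 1 from B, D.
That leaves E = 7. Strike 7 from B, D.
So D = 8.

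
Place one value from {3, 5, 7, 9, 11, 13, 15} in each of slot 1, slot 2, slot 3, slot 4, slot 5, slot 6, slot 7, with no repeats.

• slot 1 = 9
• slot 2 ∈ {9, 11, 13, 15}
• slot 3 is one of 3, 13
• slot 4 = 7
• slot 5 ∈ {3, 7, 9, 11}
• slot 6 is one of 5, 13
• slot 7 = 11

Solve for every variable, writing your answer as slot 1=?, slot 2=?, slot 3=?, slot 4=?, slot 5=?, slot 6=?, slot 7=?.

slot 1 has just one choice, so slot 1 = 9. Remove 9 from slot 2, slot 5.
That leaves slot 4 = 7. Remove 7 from slot 5.
slot 7 must be 11 (only option left). Eliminate 11 elsewhere: slot 2, slot 5.
slot 5 has just one choice, so slot 5 = 3. Eliminate 3 elsewhere: slot 3.
slot 3 must be 13 (only option left). Remove 13 from slot 2, slot 6.
slot 6's domain is down to {5}, so slot 6 = 5.
slot 2's domain is down to {15}, so slot 2 = 15.

slot 1=9, slot 2=15, slot 3=13, slot 4=7, slot 5=3, slot 6=5, slot 7=11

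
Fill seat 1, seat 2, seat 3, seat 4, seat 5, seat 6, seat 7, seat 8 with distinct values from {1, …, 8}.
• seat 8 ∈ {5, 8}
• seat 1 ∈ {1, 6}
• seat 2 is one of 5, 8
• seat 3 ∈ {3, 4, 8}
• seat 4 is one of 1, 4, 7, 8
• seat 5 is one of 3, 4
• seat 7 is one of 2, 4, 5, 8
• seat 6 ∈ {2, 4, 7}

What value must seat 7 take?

The 8 variables together cover exactly {1, 2, 3, 4, 5, 6, 7, 8} — 8 values for 8 variables — and 6 appears only in seat 1's list, so seat 1 = 6.
The 7 still-open variables draw from only 7 values {1, 2, 3, 4, 5, 7, 8}, so each is used; only seat 4 can be 1, hence seat 4 = 1.
The 6 still-open variables together cover exactly {2, 3, 4, 5, 7, 8} — 6 values for 6 variables — and 7 appears only in seat 6's list, so seat 6 = 7.
Among the 5 still-open variables, 2 fits only seat 7 (and all 5 values in {2, 3, 4, 5, 8} must be used), so seat 7 = 2.

2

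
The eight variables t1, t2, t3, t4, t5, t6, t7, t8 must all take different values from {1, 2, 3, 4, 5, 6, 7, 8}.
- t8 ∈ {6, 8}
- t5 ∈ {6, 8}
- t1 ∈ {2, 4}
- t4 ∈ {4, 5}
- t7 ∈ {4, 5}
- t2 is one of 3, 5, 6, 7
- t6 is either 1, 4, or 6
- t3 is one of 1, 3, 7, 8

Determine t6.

The 8 variables draw from only 8 values {1, 2, 3, 4, 5, 6, 7, 8}, so each is used; only t1 can be 2, hence t1 = 2.
The 2 variables t4 and t7 are confined to {4, 5}, which locks those values in; drop them from t2, t6.
The 2 variables t5 and t8 are confined to {6, 8}, which locks those values in; drop them from t2, t3, t6.
So t6 = 1.

1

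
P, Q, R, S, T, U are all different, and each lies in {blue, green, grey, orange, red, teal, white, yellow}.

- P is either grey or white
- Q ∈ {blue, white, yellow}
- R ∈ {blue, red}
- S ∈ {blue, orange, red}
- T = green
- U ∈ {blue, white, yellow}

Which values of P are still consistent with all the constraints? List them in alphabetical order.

T has just one choice, so T = green.
No further eliminations apply; P can still be any of grey, white.

grey, white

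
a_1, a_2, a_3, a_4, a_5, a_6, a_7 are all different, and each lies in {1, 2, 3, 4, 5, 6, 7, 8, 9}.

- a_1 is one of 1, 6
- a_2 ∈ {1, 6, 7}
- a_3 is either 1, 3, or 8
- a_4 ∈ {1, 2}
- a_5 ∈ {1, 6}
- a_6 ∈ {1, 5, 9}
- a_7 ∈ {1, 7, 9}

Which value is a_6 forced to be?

5

The 2 variables a_1 and a_5 are confined to {1, 6}, which locks those values in; drop them from a_2, a_3, a_4, a_6, a_7.
That leaves a_2 = 7. So a_7 can't be 7.
a_4's domain is down to {2}, so a_4 = 2.
That leaves a_7 = 9. So a_6 can't be 9.
So a_6 = 5.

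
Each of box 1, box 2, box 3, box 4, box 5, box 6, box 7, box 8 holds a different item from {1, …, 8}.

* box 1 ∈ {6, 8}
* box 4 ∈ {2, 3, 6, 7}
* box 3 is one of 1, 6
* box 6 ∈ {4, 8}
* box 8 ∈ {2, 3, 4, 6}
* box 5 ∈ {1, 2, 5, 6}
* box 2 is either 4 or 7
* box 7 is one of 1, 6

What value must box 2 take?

The 8 variables draw from only 8 values {1, 2, 3, 4, 5, 6, 7, 8}, so each is used; only box 5 can be 5, hence box 5 = 5.
The 2 variables box 3 and box 7 are confined to {1, 6}, which locks those values in; drop them from box 1, box 4, box 8.
box 1's domain is down to {8}, so box 1 = 8. Eliminate 8 elsewhere: box 6.
box 6 has just one choice, so box 6 = 4. Eliminate 4 elsewhere: box 2, box 8.
So box 2 = 7.

7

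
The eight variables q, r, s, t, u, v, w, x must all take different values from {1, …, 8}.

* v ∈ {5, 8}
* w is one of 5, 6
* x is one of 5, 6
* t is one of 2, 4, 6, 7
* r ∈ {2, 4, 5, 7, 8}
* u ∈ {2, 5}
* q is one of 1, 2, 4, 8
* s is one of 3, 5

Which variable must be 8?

Among the 8 variables, 1 fits only q (and all 8 values in {1, 2, 3, 4, 5, 6, 7, 8} must be used), so q = 1.
The 7 still-open variables together cover exactly {2, 3, 4, 5, 6, 7, 8} — 7 values for 7 variables — and 3 appears only in s's list, so s = 3.
w and x between them cover only {5, 6} — a naked pair. Remove those values from r, t, u, v.
So 8 goes to v.

v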